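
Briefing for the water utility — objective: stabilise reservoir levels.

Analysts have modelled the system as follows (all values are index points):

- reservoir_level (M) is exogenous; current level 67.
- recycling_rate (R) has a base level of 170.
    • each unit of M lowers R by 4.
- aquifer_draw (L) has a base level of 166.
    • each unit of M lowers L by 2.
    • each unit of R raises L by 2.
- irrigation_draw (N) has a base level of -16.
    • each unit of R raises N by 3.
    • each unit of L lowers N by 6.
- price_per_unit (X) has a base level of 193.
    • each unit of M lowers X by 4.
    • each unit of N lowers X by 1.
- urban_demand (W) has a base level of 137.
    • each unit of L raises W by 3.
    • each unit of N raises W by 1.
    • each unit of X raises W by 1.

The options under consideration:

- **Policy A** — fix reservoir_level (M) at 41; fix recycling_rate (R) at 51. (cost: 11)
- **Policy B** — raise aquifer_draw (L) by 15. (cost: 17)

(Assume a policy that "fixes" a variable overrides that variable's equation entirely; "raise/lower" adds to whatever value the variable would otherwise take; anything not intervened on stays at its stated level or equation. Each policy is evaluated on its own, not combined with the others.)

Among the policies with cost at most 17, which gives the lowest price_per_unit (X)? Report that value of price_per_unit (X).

-659

Policy A (M := 41, R := 51):
  M = 41
  R = 51
  L = 166 − 2·41 + 2·51 = 186
  N = -16 + 3·51 − 6·186 = -979
  X = 193 − 4·41 − (-979) = 1008
Policy B (L + 15):
  M = 67
  R = 170 − 4·67 = -98
  L = 166 − 2·67 + 2·(-98) (+15 from intervention) = -149
  N = -16 + 3·(-98) − 6·(-149) = 584
  X = 193 − 4·67 − 584 = -659
Comparing — Policy A: X=1008, Policy B: X=-659. Lowest is -659 (Policy B).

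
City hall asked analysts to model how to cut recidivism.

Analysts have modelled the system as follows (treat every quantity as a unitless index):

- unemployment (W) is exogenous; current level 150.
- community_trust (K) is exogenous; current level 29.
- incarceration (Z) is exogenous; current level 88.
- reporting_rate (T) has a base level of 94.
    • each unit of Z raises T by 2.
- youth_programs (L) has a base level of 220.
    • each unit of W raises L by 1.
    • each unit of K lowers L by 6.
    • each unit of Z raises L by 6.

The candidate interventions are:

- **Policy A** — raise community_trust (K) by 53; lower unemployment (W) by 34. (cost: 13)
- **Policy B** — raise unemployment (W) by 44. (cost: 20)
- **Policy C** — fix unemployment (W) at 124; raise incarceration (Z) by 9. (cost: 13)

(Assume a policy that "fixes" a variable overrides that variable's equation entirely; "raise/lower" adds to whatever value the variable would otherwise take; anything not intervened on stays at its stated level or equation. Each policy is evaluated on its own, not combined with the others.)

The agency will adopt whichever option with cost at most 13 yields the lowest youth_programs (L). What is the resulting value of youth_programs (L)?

372

Policy A (K + 53, W − 34):
  W = 150 − 34 = 116
  K = 29 + 53 = 82
  Z = 88
  L = 220 + 116 − 6·82 + 6·88 = 372
Policy C (W := 124, Z + 9):
  W = 124
  K = 29
  Z = 88 + 9 = 97
  L = 220 + 124 − 6·29 + 6·97 = 752
Comparing — Policy A: L=372, Policy C: L=752. Lowest is 372 (Policy A).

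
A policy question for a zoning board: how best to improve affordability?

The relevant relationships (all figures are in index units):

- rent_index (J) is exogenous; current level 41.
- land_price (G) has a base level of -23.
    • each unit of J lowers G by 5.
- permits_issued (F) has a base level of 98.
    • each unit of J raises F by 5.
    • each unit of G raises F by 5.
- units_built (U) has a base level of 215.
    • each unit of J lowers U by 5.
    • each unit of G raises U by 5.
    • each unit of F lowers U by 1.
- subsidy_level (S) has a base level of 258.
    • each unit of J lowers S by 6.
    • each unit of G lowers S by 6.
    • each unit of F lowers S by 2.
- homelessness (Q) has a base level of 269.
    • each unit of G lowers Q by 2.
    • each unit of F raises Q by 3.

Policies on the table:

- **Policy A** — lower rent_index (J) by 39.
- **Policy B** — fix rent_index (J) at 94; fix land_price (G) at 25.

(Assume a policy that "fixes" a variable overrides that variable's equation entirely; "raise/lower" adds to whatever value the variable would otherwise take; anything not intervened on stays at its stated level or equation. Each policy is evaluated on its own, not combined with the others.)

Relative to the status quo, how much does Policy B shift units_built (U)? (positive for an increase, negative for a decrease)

Baseline:
  J = 41
  G = -23 − 5·41 = -228
  F = 98 + 5·41 + 5·(-228) = -837
  U = 215 − 5·41 + 5·(-228) − (-837) = -293
Policy B (J := 94, G := 25):
  J = 94
  G = 25
  F = 98 + 5·94 + 5·25 = 693
  U = 215 − 5·94 + 5·25 − 693 = -823
Change in U: -823 − (-293) = -530

-530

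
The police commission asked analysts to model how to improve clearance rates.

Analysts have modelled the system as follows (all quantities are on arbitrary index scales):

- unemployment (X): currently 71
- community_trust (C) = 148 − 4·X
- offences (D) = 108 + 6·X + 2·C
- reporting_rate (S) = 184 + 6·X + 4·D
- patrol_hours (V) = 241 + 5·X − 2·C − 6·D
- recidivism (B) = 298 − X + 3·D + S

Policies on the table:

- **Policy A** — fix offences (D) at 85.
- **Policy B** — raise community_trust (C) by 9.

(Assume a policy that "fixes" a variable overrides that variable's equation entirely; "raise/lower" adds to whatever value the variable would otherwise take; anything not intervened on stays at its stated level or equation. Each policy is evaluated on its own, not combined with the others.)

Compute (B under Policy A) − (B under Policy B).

Policy A (D := 85):
  X = 71
  C = 148 − 4·71 = -136
  D = 85
  S = 184 + 6·71 + 4·85 = 950
  B = 298 − 71 + 3·85 + 950 = 1432
Policy B (C + 9):
  X = 71
  C = 148 − 4·71 (+9 from intervention) = -127
  D = 108 + 6·71 + 2·(-127) = 280
  S = 184 + 6·71 + 4·280 = 1730
  B = 298 − 71 + 3·280 + 1730 = 2797
B: 1432 − 2797 = -1365

-1365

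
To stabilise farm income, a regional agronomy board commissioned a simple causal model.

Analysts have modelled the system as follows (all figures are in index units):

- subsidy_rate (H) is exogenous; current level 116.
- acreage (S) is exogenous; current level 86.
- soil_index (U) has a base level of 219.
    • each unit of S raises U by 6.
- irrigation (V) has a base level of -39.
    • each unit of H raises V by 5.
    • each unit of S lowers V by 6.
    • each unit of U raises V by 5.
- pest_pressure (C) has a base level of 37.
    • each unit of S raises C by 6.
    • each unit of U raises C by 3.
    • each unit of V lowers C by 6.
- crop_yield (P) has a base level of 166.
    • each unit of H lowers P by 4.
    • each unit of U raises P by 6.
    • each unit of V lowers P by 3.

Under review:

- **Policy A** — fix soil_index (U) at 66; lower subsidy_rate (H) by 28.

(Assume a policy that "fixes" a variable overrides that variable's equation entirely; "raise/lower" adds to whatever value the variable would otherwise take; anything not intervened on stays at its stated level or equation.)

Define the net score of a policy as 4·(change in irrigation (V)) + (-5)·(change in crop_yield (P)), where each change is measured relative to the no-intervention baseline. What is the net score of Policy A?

-46705

Baseline:
  H = 116
  S = 86
  U = 219 + 6·86 = 735
  V = -39 + 5·116 − 6·86 + 5·735 = 3700
  P = 166 − 4·116 + 6·735 − 3·3700 = -6988
Policy A (U := 66, H − 28):
  H = 116 − 28 = 88
  S = 86
  U = 66
  V = -39 + 5·88 − 6·86 + 5·66 = 215
  P = 166 − 4·88 + 6·66 − 3·215 = -435
ΔV = 215 − 3700 = -3485; ΔP = -435 − (-6988) = 6553
Score = 4·(-3485) + (-5)·6553 = -46705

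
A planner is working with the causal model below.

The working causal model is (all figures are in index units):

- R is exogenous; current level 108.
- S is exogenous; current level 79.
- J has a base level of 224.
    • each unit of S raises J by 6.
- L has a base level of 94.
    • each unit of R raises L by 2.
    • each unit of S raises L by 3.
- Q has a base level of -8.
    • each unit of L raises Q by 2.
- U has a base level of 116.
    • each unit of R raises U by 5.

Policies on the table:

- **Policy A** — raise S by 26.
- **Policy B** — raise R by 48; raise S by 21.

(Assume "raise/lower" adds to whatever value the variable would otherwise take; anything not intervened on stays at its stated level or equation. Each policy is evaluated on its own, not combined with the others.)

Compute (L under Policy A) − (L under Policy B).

-81

Policy A (S + 26):
  R = 108
  S = 79 + 26 = 105
  L = 94 + 2·108 + 3·105 = 625
Policy B (R + 48, S + 21):
  R = 108 + 48 = 156
  S = 79 + 21 = 100
  L = 94 + 2·156 + 3·100 = 706
L: 625 − 706 = -81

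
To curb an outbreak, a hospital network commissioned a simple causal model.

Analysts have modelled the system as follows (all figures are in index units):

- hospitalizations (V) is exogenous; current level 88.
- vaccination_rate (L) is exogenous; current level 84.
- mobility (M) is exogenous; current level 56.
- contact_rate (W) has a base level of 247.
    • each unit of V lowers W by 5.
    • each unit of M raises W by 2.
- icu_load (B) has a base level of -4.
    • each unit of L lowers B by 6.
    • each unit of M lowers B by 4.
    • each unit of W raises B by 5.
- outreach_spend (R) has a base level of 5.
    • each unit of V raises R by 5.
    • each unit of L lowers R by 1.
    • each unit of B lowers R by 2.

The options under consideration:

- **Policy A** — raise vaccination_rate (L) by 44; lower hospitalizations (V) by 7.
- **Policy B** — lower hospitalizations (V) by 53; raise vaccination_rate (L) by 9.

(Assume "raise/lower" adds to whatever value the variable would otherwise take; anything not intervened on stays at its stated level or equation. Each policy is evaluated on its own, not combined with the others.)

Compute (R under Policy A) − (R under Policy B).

Policy A (L + 44, V − 7):
  V = 88 − 7 = 81
  L = 84 + 44 = 128
  M = 56
  W = 247 − 5·81 + 2·56 = -46
  B = -4 − 6·128 − 4·56 + 5·(-46) = -1226
  R = 5 + 5·81 − 128 − 2·(-1226) = 2734
Policy B (V − 53, L + 9):
  V = 88 − 53 = 35
  L = 84 + 9 = 93
  M = 56
  W = 247 − 5·35 + 2·56 = 184
  B = -4 − 6·93 − 4·56 + 5·184 = 134
  R = 5 + 5·35 − 93 − 2·134 = -181
R: 2734 − (-181) = 2915

2915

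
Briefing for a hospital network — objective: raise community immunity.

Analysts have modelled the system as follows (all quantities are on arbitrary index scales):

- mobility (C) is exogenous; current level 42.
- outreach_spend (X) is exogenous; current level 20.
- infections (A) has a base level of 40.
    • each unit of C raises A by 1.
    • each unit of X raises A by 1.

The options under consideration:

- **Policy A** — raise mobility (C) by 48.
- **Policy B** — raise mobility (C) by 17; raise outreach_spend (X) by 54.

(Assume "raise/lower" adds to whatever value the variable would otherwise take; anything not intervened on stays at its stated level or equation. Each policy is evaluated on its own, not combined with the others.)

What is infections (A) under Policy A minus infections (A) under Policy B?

-23

Policy A (C + 48):
  C = 42 + 48 = 90
  X = 20
  A = 40 + 90 + 20 = 150
Policy B (C + 17, X + 54):
  C = 42 + 17 = 59
  X = 20 + 54 = 74
  A = 40 + 59 + 74 = 173
A: 150 − 173 = -23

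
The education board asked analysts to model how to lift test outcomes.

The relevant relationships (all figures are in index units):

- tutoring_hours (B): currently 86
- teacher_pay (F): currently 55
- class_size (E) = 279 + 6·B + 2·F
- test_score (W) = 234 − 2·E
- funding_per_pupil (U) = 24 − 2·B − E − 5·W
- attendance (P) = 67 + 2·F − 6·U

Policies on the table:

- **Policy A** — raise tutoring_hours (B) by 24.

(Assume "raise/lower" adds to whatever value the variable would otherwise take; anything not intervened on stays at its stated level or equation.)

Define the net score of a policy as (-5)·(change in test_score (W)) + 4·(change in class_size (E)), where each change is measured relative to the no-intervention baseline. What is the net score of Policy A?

Baseline:
  B = 86
  F = 55
  E = 279 + 6·86 + 2·55 = 905
  W = 234 − 2·905 = -1576
Policy A (B + 24):
  B = 86 + 24 = 110
  F = 55
  E = 279 + 6·110 + 2·55 = 1049
  W = 234 − 2·1049 = -1864
ΔW = -1864 − (-1576) = -288; ΔE = 1049 − 905 = 144
Score = (-5)·(-288) + 4·144 = 2016

2016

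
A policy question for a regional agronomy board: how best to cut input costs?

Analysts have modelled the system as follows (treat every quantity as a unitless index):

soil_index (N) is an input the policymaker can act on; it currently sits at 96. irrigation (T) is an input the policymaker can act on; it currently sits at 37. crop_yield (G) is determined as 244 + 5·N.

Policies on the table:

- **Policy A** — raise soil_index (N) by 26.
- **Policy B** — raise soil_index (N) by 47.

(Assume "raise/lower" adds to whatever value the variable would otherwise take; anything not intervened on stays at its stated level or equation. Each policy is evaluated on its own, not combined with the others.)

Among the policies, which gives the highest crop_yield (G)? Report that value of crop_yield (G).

959

Policy A (N + 26):
  N = 96 + 26 = 122
  G = 244 + 5·122 = 854
Policy B (N + 47):
  N = 96 + 47 = 143
  G = 244 + 5·143 = 959
Comparing — Policy A: G=854, Policy B: G=959. Highest is 959 (Policy B).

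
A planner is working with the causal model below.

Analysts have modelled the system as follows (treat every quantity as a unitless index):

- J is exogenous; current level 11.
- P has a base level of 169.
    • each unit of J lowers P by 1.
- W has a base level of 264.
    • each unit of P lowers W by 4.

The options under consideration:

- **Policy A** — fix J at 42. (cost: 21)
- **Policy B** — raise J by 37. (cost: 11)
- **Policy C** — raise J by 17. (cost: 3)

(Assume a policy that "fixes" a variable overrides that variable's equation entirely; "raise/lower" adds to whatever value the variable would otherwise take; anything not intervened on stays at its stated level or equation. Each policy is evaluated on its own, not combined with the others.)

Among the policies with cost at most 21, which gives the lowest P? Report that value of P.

121

Policy A (J := 42):
  J = 42
  P = 169 − 42 = 127
Policy B (J + 37):
  J = 11 + 37 = 48
  P = 169 − 48 = 121
Policy C (J + 17):
  J = 11 + 17 = 28
  P = 169 − 28 = 141
Comparing — Policy A: P=127, Policy B: P=121, Policy C: P=141. Lowest is 121 (Policy B).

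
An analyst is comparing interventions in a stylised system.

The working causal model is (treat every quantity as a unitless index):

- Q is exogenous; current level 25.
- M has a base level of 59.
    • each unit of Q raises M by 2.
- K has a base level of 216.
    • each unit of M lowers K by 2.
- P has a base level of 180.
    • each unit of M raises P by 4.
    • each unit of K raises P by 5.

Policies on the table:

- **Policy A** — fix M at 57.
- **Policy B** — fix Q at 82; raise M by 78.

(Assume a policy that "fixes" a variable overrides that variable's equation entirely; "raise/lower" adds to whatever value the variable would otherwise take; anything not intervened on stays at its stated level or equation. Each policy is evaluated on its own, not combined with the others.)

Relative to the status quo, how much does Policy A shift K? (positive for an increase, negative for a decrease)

Baseline:
  Q = 25
  M = 59 + 2·25 = 109
  K = 216 − 2·109 = -2
Policy A (M := 57):
  Q = 25
  M = 57
  K = 216 − 2·57 = 102
Change in K: 102 − (-2) = 104

104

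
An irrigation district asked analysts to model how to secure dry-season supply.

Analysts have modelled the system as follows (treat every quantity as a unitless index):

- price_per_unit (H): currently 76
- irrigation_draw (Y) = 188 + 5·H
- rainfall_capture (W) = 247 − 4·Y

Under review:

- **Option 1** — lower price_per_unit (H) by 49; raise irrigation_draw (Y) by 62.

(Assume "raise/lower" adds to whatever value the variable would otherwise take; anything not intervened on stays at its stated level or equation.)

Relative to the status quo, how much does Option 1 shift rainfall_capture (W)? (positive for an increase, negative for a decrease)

732

Baseline:
  H = 76
  Y = 188 + 5·76 = 568
  W = 247 − 4·568 = -2025
Option 1 (H − 49, Y + 62):
  H = 76 − 49 = 27
  Y = 188 + 5·27 (+62 from intervention) = 385
  W = 247 − 4·385 = -1293
Change in W: -1293 − (-2025) = 732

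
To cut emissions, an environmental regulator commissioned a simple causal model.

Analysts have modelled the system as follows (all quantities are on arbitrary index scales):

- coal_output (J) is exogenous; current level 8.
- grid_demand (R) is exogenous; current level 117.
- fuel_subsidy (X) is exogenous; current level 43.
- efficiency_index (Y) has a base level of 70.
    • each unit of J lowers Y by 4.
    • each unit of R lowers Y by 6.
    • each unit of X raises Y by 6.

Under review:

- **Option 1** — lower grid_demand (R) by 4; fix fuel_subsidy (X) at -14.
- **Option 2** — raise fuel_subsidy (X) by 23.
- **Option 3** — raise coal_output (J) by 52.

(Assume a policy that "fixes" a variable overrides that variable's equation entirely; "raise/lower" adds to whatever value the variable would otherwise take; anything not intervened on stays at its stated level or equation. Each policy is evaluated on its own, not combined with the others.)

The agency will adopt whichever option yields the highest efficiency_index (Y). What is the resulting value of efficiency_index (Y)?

-268

Option 1 (R − 4, X := -14):
  J = 8
  R = 117 − 4 = 113
  X = -14
  Y = 70 − 4·8 − 6·113 + 6·(-14) = -724
Option 2 (X + 23):
  J = 8
  R = 117
  X = 43 + 23 = 66
  Y = 70 − 4·8 − 6·117 + 6·66 = -268
Option 3 (J + 52):
  J = 8 + 52 = 60
  R = 117
  X = 43
  Y = 70 − 4·60 − 6·117 + 6·43 = -614
Comparing — Option 1: Y=-724, Option 2: Y=-268, Option 3: Y=-614. Highest is -268 (Option 2).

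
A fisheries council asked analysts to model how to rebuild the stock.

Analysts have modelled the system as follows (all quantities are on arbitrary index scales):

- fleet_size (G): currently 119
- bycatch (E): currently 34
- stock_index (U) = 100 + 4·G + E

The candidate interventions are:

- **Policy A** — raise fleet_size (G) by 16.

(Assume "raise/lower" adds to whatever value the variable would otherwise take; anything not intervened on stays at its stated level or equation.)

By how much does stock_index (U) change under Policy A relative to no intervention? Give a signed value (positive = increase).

Baseline:
  G = 119
  E = 34
  U = 100 + 4·119 + 34 = 610
Policy A (G + 16):
  G = 119 + 16 = 135
  E = 34
  U = 100 + 4·135 + 34 = 674
Change in U: 674 − 610 = 64

64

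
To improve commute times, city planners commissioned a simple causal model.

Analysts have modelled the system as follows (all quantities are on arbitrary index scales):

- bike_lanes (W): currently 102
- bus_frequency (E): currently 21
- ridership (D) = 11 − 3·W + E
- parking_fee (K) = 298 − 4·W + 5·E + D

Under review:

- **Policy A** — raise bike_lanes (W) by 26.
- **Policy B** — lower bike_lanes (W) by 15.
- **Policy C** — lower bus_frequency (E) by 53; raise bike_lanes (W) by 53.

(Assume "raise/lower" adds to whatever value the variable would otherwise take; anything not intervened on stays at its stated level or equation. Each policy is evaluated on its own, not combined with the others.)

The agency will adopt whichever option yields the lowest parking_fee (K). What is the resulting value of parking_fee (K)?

-968

Policy A (W + 26):
  W = 102 + 26 = 128
  E = 21
  D = 11 − 3·128 + 21 = -352
  K = 298 − 4·128 + 5·21 + (-352) = -461
Policy B (W − 15):
  W = 102 − 15 = 87
  E = 21
  D = 11 − 3·87 + 21 = -229
  K = 298 − 4·87 + 5·21 + (-229) = -174
Policy C (E − 53, W + 53):
  W = 102 + 53 = 155
  E = 21 − 53 = -32
  D = 11 − 3·155 + (-32) = -486
  K = 298 − 4·155 + 5·(-32) + (-486) = -968
Comparing — Policy A: K=-461, Policy B: K=-174, Policy C: K=-968. Lowest is -968 (Policy C).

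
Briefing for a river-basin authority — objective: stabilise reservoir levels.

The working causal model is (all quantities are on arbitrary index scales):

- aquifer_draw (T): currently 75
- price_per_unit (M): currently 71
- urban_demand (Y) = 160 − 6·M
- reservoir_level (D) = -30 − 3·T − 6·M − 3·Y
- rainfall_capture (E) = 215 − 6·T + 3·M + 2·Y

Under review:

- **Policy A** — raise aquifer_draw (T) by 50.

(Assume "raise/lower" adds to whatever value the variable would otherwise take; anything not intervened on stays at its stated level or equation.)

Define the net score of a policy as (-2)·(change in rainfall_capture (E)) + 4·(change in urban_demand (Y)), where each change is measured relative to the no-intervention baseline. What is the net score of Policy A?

600

Baseline:
  T = 75
  M = 71
  Y = 160 − 6·71 = -266
  E = 215 − 6·75 + 3·71 + 2·(-266) = -554
Policy A (T + 50):
  T = 75 + 50 = 125
  M = 71
  Y = 160 − 6·71 = -266
  E = 215 − 6·125 + 3·71 + 2·(-266) = -854
ΔE = -854 − (-554) = -300; ΔY = -266 − (-266) = 0
Score = (-2)·(-300) + 4·0 = 600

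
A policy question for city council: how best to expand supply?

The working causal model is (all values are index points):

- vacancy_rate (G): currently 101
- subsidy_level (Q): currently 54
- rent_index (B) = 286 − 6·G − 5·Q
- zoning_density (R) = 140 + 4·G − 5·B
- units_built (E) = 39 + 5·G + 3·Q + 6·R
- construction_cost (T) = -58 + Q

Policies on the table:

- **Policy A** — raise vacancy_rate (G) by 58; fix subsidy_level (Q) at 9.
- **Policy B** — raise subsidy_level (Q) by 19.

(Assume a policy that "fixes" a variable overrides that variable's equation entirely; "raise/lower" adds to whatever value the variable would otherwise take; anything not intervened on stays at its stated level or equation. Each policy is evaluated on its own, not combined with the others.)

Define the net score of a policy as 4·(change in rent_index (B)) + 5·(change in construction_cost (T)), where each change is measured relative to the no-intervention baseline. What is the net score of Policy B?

-285

Baseline:
  G = 101
  Q = 54
  B = 286 − 6·101 − 5·54 = -590
  T = -58 + 54 = -4
Policy B (Q + 19):
  G = 101
  Q = 54 + 19 = 73
  B = 286 − 6·101 − 5·73 = -685
  T = -58 + 73 = 15
ΔB = -685 − (-590) = -95; ΔT = 15 − (-4) = 19
Score = 4·(-95) + 5·19 = -285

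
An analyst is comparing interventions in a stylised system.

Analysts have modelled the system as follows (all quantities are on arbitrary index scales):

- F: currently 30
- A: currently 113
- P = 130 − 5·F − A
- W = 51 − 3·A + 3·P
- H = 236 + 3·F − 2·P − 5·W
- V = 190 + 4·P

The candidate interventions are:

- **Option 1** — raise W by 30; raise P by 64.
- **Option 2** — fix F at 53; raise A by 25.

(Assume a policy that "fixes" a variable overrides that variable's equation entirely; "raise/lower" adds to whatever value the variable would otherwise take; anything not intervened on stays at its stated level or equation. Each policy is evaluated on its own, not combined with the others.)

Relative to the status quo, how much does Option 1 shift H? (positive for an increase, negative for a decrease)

-1238

Baseline:
  F = 30
  A = 113
  P = 130 − 5·30 − 113 = -133
  W = 51 − 3·113 + 3·(-133) = -687
  H = 236 + 3·30 − 2·(-133) − 5·(-687) = 4027
Option 1 (W + 30, P + 64):
  F = 30
  A = 113
  P = 130 − 5·30 − 113 (+64 from intervention) = -69
  W = 51 − 3·113 + 3·(-69) (+30 from intervention) = -465
  H = 236 + 3·30 − 2·(-69) − 5·(-465) = 2789
Change in H: 2789 − 4027 = -1238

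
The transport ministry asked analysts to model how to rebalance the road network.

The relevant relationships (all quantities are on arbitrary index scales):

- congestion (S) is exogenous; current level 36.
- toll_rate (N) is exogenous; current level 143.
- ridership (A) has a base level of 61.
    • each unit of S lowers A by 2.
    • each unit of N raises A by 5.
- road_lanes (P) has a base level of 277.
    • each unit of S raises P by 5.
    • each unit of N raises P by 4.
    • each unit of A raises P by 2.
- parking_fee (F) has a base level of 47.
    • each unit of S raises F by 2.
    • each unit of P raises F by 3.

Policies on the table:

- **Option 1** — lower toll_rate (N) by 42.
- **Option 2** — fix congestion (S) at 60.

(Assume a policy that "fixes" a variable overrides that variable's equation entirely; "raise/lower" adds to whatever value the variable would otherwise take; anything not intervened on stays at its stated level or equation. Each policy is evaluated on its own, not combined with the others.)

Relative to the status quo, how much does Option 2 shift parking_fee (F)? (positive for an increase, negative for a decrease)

Baseline:
  S = 36
  N = 143
  A = 61 − 2·36 + 5·143 = 704
  P = 277 + 5·36 + 4·143 + 2·704 = 2437
  F = 47 + 2·36 + 3·2437 = 7430
Option 2 (S := 60):
  S = 60
  N = 143
  A = 61 − 2·60 + 5·143 = 656
  P = 277 + 5·60 + 4·143 + 2·656 = 2461
  F = 47 + 2·60 + 3·2461 = 7550
Change in F: 7550 − 7430 = 120

120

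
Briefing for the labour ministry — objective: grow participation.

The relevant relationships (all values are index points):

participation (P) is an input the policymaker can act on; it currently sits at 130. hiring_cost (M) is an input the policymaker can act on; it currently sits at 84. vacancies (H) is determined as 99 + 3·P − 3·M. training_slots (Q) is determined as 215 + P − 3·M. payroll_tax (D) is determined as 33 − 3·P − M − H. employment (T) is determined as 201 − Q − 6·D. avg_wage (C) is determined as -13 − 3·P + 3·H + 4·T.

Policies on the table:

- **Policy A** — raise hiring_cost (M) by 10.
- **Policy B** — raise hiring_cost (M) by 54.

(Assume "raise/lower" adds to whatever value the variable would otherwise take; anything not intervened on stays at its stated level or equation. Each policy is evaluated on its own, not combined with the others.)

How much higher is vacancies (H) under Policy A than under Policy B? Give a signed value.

Policy A (M + 10):
  P = 130
  M = 84 + 10 = 94
  H = 99 + 3·130 − 3·94 = 207
Policy B (M + 54):
  P = 130
  M = 84 + 54 = 138
  H = 99 + 3·130 − 3·138 = 75
H: 207 − 75 = 132

132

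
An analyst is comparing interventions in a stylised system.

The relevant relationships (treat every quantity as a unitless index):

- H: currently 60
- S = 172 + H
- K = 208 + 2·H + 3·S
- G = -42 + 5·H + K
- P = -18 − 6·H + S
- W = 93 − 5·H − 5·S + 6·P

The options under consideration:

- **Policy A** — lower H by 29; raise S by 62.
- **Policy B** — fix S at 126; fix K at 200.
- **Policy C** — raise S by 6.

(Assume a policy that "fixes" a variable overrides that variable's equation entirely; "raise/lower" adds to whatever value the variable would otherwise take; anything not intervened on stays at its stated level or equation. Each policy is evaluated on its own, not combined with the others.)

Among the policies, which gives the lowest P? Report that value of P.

Policy A (H − 29, S + 62):
  H = 60 − 29 = 31
  S = 172 + 31 (+62 from intervention) = 265
  P = -18 − 6·31 + 265 = 61
Policy B (S := 126, K := 200):
  H = 60
  S = 126
  P = -18 − 6·60 + 126 = -252
Policy C (S + 6):
  H = 60
  S = 172 + 60 (+6 from intervention) = 238
  P = -18 − 6·60 + 238 = -140
Comparing — Policy A: P=61, Policy B: P=-252, Policy C: P=-140. Lowest is -252 (Policy B).

-252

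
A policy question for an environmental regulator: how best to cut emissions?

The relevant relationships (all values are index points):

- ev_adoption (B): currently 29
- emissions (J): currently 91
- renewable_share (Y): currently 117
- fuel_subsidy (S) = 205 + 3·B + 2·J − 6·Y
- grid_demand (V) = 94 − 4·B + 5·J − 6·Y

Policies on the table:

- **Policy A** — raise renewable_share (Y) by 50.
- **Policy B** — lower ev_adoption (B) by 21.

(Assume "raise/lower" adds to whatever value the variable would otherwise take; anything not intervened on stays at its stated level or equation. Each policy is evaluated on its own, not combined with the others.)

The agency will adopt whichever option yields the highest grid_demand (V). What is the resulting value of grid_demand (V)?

-185

Policy A (Y + 50):
  B = 29
  J = 91
  Y = 117 + 50 = 167
  V = 94 − 4·29 + 5·91 − 6·167 = -569
Policy B (B − 21):
  B = 29 − 21 = 8
  J = 91
  Y = 117
  V = 94 − 4·8 + 5·91 − 6·117 = -185
Comparing — Policy A: V=-569, Policy B: V=-185. Highest is -185 (Policy B).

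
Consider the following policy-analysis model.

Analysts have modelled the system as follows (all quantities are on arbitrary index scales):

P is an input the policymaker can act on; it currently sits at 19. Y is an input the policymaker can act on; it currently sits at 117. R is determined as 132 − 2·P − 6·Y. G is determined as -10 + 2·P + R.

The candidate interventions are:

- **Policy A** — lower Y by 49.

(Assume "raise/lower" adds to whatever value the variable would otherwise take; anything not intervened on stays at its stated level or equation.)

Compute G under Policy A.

-286

Policy A (Y − 49):
  P = 19
  Y = 117 − 49 = 68
  R = 132 − 2·19 − 6·68 = -314
  G = -10 + 2·19 + (-314) = -286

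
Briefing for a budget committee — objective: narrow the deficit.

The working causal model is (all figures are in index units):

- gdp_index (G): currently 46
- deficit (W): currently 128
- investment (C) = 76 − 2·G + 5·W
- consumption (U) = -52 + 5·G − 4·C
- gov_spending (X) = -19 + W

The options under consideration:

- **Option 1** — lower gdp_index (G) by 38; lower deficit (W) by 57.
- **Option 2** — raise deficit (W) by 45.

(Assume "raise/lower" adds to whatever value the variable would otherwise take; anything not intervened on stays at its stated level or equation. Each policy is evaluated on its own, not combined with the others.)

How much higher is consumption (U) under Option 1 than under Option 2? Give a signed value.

1546

Option 1 (G − 38, W − 57):
  G = 46 − 38 = 8
  W = 128 − 57 = 71
  C = 76 − 2·8 + 5·71 = 415
  U = -52 + 5·8 − 4·415 = -1672
Option 2 (W + 45):
  G = 46
  W = 128 + 45 = 173
  C = 76 − 2·46 + 5·173 = 849
  U = -52 + 5·46 − 4·849 = -3218
U: -1672 − (-3218) = 1546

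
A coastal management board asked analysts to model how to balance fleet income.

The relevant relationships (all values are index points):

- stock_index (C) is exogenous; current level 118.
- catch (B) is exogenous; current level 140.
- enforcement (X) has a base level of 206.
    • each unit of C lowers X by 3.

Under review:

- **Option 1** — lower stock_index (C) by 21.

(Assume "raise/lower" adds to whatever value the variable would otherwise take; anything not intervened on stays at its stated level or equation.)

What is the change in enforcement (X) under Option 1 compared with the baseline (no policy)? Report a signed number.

Baseline:
  C = 118
  X = 206 − 3·118 = -148
Option 1 (C − 21):
  C = 118 − 21 = 97
  X = 206 − 3·97 = -85
Change in X: -85 − (-148) = 63

63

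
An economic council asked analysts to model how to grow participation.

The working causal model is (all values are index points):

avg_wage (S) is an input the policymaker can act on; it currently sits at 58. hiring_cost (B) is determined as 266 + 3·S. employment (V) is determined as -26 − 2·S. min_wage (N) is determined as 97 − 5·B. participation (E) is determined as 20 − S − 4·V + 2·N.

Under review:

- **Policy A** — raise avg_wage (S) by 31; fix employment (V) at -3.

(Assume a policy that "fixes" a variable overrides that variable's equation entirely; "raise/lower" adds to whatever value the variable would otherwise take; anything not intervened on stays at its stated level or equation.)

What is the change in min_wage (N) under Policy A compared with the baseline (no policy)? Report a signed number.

Baseline:
  S = 58
  B = 266 + 3·58 = 440
  N = 97 − 5·440 = -2103
Policy A (S + 31, V := -3):
  S = 58 + 31 = 89
  B = 266 + 3·89 = 533
  N = 97 − 5·533 = -2568
Change in N: -2568 − (-2103) = -465

-465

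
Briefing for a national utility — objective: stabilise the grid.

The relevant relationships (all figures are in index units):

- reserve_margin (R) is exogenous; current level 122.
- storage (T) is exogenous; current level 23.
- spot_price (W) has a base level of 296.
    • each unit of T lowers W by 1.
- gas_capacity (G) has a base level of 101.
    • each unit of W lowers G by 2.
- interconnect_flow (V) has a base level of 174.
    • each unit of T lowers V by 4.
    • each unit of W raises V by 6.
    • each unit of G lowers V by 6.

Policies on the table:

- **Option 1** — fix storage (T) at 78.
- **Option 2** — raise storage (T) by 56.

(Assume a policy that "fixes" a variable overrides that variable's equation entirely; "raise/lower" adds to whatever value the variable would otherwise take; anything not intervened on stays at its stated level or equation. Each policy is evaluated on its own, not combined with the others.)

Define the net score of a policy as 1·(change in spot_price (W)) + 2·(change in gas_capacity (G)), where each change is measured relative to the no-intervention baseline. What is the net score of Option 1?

165

Baseline:
  T = 23
  W = 296 − 23 = 273
  G = 101 − 2·273 = -445
Option 1 (T := 78):
  T = 78
  W = 296 − 78 = 218
  G = 101 − 2·218 = -335
ΔW = 218 − 273 = -55; ΔG = -335 − (-445) = 110
Score = 1·(-55) + 2·110 = 165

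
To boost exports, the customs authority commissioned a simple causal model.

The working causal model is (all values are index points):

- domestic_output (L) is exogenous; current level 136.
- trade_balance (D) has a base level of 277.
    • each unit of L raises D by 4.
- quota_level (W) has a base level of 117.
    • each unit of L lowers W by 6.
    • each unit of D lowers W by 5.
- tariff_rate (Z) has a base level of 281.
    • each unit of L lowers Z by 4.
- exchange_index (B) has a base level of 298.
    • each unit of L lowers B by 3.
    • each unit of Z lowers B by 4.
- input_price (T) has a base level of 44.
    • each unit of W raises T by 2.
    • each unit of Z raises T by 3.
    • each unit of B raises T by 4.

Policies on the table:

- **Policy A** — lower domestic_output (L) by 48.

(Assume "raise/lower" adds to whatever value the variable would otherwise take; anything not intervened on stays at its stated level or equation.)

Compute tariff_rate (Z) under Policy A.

Policy A (L − 48):
  L = 136 − 48 = 88
  Z = 281 − 4·88 = -71

-71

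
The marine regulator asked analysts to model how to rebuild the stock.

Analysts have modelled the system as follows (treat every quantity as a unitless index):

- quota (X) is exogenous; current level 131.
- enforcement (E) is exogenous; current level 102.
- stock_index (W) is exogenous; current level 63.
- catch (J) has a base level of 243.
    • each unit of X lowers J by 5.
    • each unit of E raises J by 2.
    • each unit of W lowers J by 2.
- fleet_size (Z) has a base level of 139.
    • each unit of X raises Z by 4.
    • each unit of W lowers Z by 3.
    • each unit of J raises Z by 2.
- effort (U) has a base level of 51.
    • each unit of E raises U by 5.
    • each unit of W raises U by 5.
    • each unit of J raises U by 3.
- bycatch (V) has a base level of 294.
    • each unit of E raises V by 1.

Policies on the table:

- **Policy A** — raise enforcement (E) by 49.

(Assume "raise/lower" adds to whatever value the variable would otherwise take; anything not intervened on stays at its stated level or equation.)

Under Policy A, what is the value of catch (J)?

-236

Policy A (E + 49):
  X = 131
  E = 102 + 49 = 151
  W = 63
  J = 243 − 5·131 + 2·151 − 2·63 = -236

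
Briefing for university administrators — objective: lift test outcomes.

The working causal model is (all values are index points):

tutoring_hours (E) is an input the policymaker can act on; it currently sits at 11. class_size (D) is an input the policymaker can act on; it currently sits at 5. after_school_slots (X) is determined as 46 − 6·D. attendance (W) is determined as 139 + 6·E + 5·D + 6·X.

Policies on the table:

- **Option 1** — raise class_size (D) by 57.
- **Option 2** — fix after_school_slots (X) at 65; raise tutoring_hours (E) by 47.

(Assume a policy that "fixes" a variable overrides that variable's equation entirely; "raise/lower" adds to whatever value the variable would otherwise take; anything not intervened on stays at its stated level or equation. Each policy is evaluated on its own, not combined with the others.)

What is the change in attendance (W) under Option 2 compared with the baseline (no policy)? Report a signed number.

576

Baseline:
  E = 11
  D = 5
  X = 46 − 6·5 = 16
  W = 139 + 6·11 + 5·5 + 6·16 = 326
Option 2 (X := 65, E + 47):
  E = 11 + 47 = 58
  D = 5
  X = 65
  W = 139 + 6·58 + 5·5 + 6·65 = 902
Change in W: 902 − 326 = 576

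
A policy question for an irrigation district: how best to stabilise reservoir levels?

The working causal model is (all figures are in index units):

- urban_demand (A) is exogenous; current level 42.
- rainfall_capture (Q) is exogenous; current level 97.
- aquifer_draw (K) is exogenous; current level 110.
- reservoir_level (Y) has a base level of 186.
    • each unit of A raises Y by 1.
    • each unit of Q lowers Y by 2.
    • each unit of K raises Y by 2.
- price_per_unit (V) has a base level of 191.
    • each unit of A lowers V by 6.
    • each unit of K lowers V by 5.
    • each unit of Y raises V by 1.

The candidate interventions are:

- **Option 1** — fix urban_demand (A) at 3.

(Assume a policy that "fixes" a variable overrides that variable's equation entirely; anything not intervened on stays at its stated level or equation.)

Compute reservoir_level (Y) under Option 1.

215

Option 1 (A := 3):
  A = 3
  Q = 97
  K = 110
  Y = 186 + 3 − 2·97 + 2·110 = 215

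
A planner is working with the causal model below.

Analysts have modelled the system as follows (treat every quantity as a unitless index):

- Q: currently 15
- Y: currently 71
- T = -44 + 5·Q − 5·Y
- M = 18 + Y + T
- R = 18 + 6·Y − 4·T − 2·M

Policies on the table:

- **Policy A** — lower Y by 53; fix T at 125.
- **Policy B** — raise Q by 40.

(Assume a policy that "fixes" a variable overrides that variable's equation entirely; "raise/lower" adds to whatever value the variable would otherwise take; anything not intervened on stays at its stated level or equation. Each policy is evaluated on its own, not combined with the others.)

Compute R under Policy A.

-696

Policy A (Y − 53, T := 125):
  Q = 15
  Y = 71 − 53 = 18
  T = 125
  M = 18 + 18 + 125 = 161
  R = 18 + 6·18 − 4·125 − 2·161 = -696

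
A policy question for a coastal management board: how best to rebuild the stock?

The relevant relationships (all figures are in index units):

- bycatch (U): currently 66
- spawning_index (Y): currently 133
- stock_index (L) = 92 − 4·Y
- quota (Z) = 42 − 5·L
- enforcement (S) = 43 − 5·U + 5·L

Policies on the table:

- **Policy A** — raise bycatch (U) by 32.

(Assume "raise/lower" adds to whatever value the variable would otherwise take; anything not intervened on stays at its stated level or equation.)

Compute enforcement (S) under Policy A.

Policy A (U + 32):
  U = 66 + 32 = 98
  Y = 133
  L = 92 − 4·133 = -440
  S = 43 − 5·98 + 5·(-440) = -2647

-2647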